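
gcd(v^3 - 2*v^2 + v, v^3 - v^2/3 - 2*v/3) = v^2 - v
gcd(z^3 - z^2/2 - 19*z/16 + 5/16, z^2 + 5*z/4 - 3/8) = z - 1/4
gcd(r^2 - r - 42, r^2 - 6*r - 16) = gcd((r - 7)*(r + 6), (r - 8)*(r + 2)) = 1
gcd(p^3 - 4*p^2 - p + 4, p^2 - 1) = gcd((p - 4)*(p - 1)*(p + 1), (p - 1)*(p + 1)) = p^2 - 1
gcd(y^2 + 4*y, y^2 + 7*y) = y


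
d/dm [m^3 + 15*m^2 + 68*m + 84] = 3*m^2 + 30*m + 68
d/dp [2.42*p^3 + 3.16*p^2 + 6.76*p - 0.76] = 7.26*p^2 + 6.32*p + 6.76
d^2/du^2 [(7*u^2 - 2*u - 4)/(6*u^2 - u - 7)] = 10*(-6*u^3 + 90*u^2 - 36*u + 37)/(216*u^6 - 108*u^5 - 738*u^4 + 251*u^3 + 861*u^2 - 147*u - 343)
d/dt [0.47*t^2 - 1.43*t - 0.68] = 0.94*t - 1.43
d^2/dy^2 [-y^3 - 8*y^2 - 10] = -6*y - 16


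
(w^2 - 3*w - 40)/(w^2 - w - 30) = (w - 8)/(w - 6)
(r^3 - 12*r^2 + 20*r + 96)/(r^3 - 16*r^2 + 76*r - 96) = (r + 2)/(r - 2)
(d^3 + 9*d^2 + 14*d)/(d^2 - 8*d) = (d^2 + 9*d + 14)/(d - 8)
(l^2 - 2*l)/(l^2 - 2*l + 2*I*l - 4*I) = l/(l + 2*I)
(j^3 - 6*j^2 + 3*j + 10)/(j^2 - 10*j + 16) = (j^2 - 4*j - 5)/(j - 8)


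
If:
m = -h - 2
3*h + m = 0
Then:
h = 1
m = -3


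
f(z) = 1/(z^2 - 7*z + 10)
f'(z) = (7 - 2*z)/(z^2 - 7*z + 10)^2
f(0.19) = 0.11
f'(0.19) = 0.09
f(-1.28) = 0.05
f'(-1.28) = 0.02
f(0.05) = 0.10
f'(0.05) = 0.07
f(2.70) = -0.62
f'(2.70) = 0.62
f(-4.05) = 0.02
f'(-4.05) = 0.01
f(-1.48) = 0.04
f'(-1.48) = 0.02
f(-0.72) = 0.06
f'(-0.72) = 0.03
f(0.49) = 0.15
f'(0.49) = 0.13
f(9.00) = 0.04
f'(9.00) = -0.01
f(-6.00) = 0.01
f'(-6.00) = 0.00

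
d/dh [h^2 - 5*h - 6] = 2*h - 5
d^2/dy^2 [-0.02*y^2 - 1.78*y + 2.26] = -0.0400000000000000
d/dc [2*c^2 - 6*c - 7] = 4*c - 6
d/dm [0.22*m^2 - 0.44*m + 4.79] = 0.44*m - 0.44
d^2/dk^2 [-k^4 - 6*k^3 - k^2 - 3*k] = -12*k^2 - 36*k - 2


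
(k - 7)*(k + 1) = k^2 - 6*k - 7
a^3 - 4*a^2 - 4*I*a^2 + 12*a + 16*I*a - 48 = (a - 4)*(a - 6*I)*(a + 2*I)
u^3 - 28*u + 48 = (u - 4)*(u - 2)*(u + 6)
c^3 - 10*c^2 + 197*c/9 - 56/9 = (c - 7)*(c - 8/3)*(c - 1/3)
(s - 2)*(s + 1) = s^2 - s - 2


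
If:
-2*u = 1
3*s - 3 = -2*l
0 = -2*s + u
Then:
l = 15/8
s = -1/4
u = -1/2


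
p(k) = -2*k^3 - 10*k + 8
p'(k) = -6*k^2 - 10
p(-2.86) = 83.39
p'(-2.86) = -59.08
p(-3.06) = 95.91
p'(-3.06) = -66.18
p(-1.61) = 32.45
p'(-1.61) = -25.55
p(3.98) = -157.89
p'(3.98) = -105.04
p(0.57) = 1.93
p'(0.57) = -11.95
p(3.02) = -77.29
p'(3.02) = -64.72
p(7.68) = -974.77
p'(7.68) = -363.89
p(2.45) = -45.91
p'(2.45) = -46.02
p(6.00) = -484.00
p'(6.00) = -226.00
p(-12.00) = 3584.00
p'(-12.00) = -874.00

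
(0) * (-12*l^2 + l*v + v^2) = 0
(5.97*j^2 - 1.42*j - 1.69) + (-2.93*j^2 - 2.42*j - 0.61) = 3.04*j^2 - 3.84*j - 2.3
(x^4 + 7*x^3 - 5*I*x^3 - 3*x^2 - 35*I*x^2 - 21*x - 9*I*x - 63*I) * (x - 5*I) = x^5 + 7*x^4 - 10*I*x^4 - 28*x^3 - 70*I*x^3 - 196*x^2 + 6*I*x^2 - 45*x + 42*I*x - 315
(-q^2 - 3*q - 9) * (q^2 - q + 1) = -q^4 - 2*q^3 - 7*q^2 + 6*q - 9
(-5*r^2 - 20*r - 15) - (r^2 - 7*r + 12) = -6*r^2 - 13*r - 27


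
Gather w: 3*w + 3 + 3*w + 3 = 6*w + 6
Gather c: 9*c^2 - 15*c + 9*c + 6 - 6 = 9*c^2 - 6*c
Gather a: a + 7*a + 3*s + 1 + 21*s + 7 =8*a + 24*s + 8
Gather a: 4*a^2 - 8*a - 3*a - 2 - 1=4*a^2 - 11*a - 3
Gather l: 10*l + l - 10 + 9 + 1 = 11*l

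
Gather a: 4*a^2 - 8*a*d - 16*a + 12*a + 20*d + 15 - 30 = 4*a^2 + a*(-8*d - 4) + 20*d - 15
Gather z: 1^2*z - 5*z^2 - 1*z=-5*z^2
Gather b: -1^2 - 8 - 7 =-16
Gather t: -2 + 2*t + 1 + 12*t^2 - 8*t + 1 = 12*t^2 - 6*t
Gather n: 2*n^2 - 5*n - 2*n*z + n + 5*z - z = 2*n^2 + n*(-2*z - 4) + 4*z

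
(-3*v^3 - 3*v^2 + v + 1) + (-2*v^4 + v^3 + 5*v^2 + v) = -2*v^4 - 2*v^3 + 2*v^2 + 2*v + 1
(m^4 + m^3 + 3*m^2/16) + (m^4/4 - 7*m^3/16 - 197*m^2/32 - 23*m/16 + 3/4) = 5*m^4/4 + 9*m^3/16 - 191*m^2/32 - 23*m/16 + 3/4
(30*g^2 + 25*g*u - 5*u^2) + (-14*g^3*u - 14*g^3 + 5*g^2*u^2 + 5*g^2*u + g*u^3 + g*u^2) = -14*g^3*u - 14*g^3 + 5*g^2*u^2 + 5*g^2*u + 30*g^2 + g*u^3 + g*u^2 + 25*g*u - 5*u^2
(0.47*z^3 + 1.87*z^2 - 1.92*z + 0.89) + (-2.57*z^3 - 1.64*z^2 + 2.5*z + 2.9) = -2.1*z^3 + 0.23*z^2 + 0.58*z + 3.79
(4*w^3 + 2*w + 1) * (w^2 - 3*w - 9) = 4*w^5 - 12*w^4 - 34*w^3 - 5*w^2 - 21*w - 9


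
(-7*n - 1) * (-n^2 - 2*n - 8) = 7*n^3 + 15*n^2 + 58*n + 8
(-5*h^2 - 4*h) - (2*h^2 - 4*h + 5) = -7*h^2 - 5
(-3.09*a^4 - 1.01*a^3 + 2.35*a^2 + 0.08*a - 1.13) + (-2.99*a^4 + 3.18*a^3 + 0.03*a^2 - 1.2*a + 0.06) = -6.08*a^4 + 2.17*a^3 + 2.38*a^2 - 1.12*a - 1.07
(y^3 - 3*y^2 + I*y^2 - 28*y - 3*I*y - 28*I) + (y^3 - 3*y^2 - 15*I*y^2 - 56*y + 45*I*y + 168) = 2*y^3 - 6*y^2 - 14*I*y^2 - 84*y + 42*I*y + 168 - 28*I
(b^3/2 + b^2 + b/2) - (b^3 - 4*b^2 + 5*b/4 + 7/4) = -b^3/2 + 5*b^2 - 3*b/4 - 7/4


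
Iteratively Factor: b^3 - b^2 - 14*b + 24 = (b + 4)*(b^2 - 5*b + 6) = (b - 3)*(b + 4)*(b - 2)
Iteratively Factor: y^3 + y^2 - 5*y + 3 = (y - 1)*(y^2 + 2*y - 3) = (y - 1)*(y + 3)*(y - 1)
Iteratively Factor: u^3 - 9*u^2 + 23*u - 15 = (u - 3)*(u^2 - 6*u + 5) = (u - 5)*(u - 3)*(u - 1)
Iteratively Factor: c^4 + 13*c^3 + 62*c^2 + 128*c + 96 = (c + 3)*(c^3 + 10*c^2 + 32*c + 32) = (c + 3)*(c + 4)*(c^2 + 6*c + 8) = (c + 2)*(c + 3)*(c + 4)*(c + 4)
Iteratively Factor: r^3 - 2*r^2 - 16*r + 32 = (r - 2)*(r^2 - 16) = (r - 4)*(r - 2)*(r + 4)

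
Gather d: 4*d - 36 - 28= 4*d - 64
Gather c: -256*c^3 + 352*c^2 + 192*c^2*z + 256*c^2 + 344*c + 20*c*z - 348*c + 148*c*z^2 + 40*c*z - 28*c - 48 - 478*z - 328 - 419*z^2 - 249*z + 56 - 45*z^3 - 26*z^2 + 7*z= -256*c^3 + c^2*(192*z + 608) + c*(148*z^2 + 60*z - 32) - 45*z^3 - 445*z^2 - 720*z - 320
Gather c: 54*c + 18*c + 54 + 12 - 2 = 72*c + 64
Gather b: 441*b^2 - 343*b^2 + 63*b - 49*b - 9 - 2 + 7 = 98*b^2 + 14*b - 4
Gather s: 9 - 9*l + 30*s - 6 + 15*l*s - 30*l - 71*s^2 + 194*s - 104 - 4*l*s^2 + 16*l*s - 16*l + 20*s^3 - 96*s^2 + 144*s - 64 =-55*l + 20*s^3 + s^2*(-4*l - 167) + s*(31*l + 368) - 165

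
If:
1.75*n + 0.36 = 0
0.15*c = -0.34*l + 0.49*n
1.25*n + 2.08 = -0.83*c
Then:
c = -2.20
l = 0.67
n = -0.21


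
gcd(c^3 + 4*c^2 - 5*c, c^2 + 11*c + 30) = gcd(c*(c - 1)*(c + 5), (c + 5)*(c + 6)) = c + 5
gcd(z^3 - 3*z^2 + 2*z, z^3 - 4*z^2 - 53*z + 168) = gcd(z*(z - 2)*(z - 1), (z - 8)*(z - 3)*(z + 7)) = 1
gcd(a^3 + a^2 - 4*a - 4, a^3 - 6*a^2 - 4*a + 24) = a^2 - 4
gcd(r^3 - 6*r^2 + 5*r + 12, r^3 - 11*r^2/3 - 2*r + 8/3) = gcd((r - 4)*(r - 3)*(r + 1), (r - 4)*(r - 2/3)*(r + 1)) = r^2 - 3*r - 4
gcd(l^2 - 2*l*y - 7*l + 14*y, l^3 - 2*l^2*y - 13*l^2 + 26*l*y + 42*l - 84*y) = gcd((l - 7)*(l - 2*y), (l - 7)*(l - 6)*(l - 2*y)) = -l^2 + 2*l*y + 7*l - 14*y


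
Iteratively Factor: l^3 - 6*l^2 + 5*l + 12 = (l - 3)*(l^2 - 3*l - 4) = (l - 4)*(l - 3)*(l + 1)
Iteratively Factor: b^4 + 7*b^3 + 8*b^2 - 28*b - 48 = (b + 4)*(b^3 + 3*b^2 - 4*b - 12) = (b + 3)*(b + 4)*(b^2 - 4) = (b + 2)*(b + 3)*(b + 4)*(b - 2)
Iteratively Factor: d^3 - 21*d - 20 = (d - 5)*(d^2 + 5*d + 4) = (d - 5)*(d + 4)*(d + 1)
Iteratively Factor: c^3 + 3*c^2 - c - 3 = (c + 3)*(c^2 - 1) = (c + 1)*(c + 3)*(c - 1)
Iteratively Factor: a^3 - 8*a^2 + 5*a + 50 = (a - 5)*(a^2 - 3*a - 10) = (a - 5)^2*(a + 2)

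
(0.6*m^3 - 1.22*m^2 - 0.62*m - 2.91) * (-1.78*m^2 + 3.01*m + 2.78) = -1.068*m^5 + 3.9776*m^4 - 0.9006*m^3 - 0.0779999999999994*m^2 - 10.4827*m - 8.0898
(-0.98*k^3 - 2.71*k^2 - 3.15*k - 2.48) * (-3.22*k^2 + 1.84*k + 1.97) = 3.1556*k^5 + 6.923*k^4 + 3.226*k^3 - 3.1491*k^2 - 10.7687*k - 4.8856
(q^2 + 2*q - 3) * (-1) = -q^2 - 2*q + 3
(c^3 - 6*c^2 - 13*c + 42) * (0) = 0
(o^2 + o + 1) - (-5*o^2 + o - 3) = 6*o^2 + 4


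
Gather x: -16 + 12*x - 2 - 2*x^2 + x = -2*x^2 + 13*x - 18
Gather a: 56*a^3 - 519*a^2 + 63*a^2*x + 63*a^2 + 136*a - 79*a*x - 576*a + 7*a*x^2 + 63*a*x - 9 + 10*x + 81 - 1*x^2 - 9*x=56*a^3 + a^2*(63*x - 456) + a*(7*x^2 - 16*x - 440) - x^2 + x + 72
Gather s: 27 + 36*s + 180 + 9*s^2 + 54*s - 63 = 9*s^2 + 90*s + 144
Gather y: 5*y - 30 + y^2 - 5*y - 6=y^2 - 36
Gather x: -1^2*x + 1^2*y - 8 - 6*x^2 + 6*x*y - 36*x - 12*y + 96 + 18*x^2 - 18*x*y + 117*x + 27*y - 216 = 12*x^2 + x*(80 - 12*y) + 16*y - 128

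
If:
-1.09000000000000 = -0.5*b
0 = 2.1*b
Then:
No Solution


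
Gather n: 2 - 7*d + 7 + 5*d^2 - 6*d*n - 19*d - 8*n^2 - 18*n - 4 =5*d^2 - 26*d - 8*n^2 + n*(-6*d - 18) + 5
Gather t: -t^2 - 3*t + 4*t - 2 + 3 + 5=-t^2 + t + 6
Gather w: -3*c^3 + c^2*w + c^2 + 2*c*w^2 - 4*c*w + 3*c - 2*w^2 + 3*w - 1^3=-3*c^3 + c^2 + 3*c + w^2*(2*c - 2) + w*(c^2 - 4*c + 3) - 1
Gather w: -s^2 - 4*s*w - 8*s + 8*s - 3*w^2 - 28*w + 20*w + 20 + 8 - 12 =-s^2 - 3*w^2 + w*(-4*s - 8) + 16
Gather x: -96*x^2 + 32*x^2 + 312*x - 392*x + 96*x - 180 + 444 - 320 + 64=-64*x^2 + 16*x + 8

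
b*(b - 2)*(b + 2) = b^3 - 4*b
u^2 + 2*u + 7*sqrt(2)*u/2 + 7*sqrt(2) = (u + 2)*(u + 7*sqrt(2)/2)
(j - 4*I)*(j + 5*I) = j^2 + I*j + 20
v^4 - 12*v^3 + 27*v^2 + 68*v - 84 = (v - 7)*(v - 6)*(v - 1)*(v + 2)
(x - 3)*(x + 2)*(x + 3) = x^3 + 2*x^2 - 9*x - 18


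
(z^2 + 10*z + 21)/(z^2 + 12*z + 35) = (z + 3)/(z + 5)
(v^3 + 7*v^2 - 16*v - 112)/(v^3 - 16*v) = (v + 7)/v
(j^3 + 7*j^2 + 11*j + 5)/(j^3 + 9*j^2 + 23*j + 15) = (j + 1)/(j + 3)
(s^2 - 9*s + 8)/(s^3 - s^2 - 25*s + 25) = (s - 8)/(s^2 - 25)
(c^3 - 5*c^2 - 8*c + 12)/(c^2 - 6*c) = c + 1 - 2/c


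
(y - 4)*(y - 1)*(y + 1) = y^3 - 4*y^2 - y + 4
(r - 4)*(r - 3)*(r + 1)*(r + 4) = r^4 - 2*r^3 - 19*r^2 + 32*r + 48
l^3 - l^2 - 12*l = l*(l - 4)*(l + 3)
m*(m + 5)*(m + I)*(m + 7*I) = m^4 + 5*m^3 + 8*I*m^3 - 7*m^2 + 40*I*m^2 - 35*m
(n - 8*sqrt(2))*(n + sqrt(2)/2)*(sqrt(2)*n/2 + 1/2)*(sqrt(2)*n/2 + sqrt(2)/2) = n^4/2 - 7*sqrt(2)*n^3/2 + n^3/2 - 31*n^2/4 - 7*sqrt(2)*n^2/2 - 31*n/4 - 2*sqrt(2)*n - 2*sqrt(2)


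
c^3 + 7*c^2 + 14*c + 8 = (c + 1)*(c + 2)*(c + 4)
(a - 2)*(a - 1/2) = a^2 - 5*a/2 + 1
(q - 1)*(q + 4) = q^2 + 3*q - 4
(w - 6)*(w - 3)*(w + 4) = w^3 - 5*w^2 - 18*w + 72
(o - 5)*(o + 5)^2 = o^3 + 5*o^2 - 25*o - 125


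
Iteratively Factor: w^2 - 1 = (w - 1)*(w + 1)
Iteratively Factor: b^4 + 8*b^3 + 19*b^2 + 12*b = (b + 1)*(b^3 + 7*b^2 + 12*b) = (b + 1)*(b + 3)*(b^2 + 4*b) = b*(b + 1)*(b + 3)*(b + 4)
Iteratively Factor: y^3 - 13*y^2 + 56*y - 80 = (y - 5)*(y^2 - 8*y + 16) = (y - 5)*(y - 4)*(y - 4)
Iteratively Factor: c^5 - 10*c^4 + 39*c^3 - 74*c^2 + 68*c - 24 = (c - 3)*(c^4 - 7*c^3 + 18*c^2 - 20*c + 8) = (c - 3)*(c - 2)*(c^3 - 5*c^2 + 8*c - 4) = (c - 3)*(c - 2)^2*(c^2 - 3*c + 2) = (c - 3)*(c - 2)^2*(c - 1)*(c - 2)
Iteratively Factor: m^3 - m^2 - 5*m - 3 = (m + 1)*(m^2 - 2*m - 3) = (m - 3)*(m + 1)*(m + 1)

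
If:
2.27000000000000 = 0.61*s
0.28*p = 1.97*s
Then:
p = 26.18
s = 3.72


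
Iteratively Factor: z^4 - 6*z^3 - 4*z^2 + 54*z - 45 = (z - 3)*(z^3 - 3*z^2 - 13*z + 15) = (z - 3)*(z - 1)*(z^2 - 2*z - 15) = (z - 5)*(z - 3)*(z - 1)*(z + 3)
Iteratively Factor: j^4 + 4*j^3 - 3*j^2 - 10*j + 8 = (j - 1)*(j^3 + 5*j^2 + 2*j - 8) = (j - 1)^2*(j^2 + 6*j + 8) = (j - 1)^2*(j + 2)*(j + 4)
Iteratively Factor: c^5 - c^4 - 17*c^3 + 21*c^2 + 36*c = (c - 3)*(c^4 + 2*c^3 - 11*c^2 - 12*c) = (c - 3)^2*(c^3 + 5*c^2 + 4*c) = (c - 3)^2*(c + 4)*(c^2 + c) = (c - 3)^2*(c + 1)*(c + 4)*(c)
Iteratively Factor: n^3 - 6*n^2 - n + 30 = (n - 5)*(n^2 - n - 6) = (n - 5)*(n + 2)*(n - 3)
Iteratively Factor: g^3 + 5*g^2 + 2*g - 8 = (g + 4)*(g^2 + g - 2) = (g - 1)*(g + 4)*(g + 2)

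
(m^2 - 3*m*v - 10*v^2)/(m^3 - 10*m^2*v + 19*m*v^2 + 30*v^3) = (-m - 2*v)/(-m^2 + 5*m*v + 6*v^2)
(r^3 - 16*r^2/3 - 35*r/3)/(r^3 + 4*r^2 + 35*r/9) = 3*(r - 7)/(3*r + 7)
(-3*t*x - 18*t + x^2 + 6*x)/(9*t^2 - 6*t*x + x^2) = (x + 6)/(-3*t + x)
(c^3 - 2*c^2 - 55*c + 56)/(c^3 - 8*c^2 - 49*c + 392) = (c - 1)/(c - 7)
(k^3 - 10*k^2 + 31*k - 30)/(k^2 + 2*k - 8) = (k^2 - 8*k + 15)/(k + 4)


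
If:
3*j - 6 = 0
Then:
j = 2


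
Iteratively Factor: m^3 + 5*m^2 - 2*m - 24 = (m + 4)*(m^2 + m - 6) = (m - 2)*(m + 4)*(m + 3)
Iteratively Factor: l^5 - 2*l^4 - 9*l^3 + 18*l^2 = (l)*(l^4 - 2*l^3 - 9*l^2 + 18*l) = l*(l + 3)*(l^3 - 5*l^2 + 6*l) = l*(l - 2)*(l + 3)*(l^2 - 3*l) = l^2*(l - 2)*(l + 3)*(l - 3)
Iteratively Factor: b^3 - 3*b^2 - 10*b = (b + 2)*(b^2 - 5*b) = (b - 5)*(b + 2)*(b)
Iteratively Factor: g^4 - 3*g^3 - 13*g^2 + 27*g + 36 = (g + 1)*(g^3 - 4*g^2 - 9*g + 36) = (g + 1)*(g + 3)*(g^2 - 7*g + 12) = (g - 3)*(g + 1)*(g + 3)*(g - 4)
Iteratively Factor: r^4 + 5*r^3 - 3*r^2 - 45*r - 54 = (r - 3)*(r^3 + 8*r^2 + 21*r + 18) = (r - 3)*(r + 2)*(r^2 + 6*r + 9) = (r - 3)*(r + 2)*(r + 3)*(r + 3)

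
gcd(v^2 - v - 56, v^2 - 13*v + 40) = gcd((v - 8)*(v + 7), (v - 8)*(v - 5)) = v - 8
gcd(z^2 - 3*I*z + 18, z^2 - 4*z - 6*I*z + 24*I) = z - 6*I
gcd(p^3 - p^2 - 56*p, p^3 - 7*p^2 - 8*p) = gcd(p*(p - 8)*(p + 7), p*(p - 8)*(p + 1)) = p^2 - 8*p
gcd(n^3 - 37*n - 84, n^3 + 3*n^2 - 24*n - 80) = n + 4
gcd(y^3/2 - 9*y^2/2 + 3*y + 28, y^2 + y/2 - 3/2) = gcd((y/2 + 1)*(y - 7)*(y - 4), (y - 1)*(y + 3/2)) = 1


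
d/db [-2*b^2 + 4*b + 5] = 4 - 4*b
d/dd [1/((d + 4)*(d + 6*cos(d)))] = (-d + (d + 4)*(6*sin(d) - 1) - 6*cos(d))/((d + 4)^2*(d + 6*cos(d))^2)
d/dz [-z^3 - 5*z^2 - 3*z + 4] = -3*z^2 - 10*z - 3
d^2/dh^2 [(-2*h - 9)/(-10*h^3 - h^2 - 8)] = 2*(4*h^2*(2*h + 9)*(15*h + 1)^2 - (60*h^2 + 4*h + (2*h + 9)*(30*h + 1))*(10*h^3 + h^2 + 8))/(10*h^3 + h^2 + 8)^3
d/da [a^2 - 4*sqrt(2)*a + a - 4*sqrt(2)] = 2*a - 4*sqrt(2) + 1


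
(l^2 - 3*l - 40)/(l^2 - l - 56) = (l + 5)/(l + 7)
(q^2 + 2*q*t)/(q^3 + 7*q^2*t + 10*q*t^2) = 1/(q + 5*t)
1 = 1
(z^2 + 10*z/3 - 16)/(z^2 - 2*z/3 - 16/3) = (z + 6)/(z + 2)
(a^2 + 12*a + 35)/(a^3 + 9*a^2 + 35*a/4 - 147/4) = 4*(a + 5)/(4*a^2 + 8*a - 21)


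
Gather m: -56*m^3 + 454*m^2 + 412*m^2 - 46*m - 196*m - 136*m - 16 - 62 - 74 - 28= -56*m^3 + 866*m^2 - 378*m - 180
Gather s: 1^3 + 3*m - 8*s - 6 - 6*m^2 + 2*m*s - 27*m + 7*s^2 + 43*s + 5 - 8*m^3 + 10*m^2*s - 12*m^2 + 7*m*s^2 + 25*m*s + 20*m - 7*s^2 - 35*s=-8*m^3 - 18*m^2 + 7*m*s^2 - 4*m + s*(10*m^2 + 27*m)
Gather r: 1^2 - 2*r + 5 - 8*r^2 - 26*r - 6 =-8*r^2 - 28*r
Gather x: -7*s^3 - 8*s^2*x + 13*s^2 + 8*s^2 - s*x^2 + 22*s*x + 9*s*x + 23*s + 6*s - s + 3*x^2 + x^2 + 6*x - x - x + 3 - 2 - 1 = -7*s^3 + 21*s^2 + 28*s + x^2*(4 - s) + x*(-8*s^2 + 31*s + 4)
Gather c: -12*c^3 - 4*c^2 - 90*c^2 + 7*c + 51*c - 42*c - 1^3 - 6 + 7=-12*c^3 - 94*c^2 + 16*c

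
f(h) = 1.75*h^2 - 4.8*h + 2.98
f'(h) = 3.5*h - 4.8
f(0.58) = 0.78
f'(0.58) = -2.77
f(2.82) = 3.36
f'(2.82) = 5.07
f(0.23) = 1.97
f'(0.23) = -4.00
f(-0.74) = 7.49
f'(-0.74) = -7.39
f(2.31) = 1.23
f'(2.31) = 3.28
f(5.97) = 36.70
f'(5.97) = 16.10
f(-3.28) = 37.55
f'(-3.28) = -16.28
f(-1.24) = 11.62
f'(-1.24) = -9.14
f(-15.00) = 468.73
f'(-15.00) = -57.30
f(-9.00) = 187.93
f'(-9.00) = -36.30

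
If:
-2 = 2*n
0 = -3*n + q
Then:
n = -1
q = -3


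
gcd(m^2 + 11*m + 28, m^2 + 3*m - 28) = m + 7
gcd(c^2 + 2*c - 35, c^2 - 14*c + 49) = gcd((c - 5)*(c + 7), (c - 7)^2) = 1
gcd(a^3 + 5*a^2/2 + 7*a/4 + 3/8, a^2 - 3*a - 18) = 1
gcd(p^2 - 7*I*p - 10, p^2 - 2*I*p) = p - 2*I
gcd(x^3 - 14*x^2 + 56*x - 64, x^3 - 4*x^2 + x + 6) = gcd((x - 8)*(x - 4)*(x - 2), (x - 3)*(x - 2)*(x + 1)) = x - 2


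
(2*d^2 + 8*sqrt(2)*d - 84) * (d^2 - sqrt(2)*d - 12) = 2*d^4 + 6*sqrt(2)*d^3 - 124*d^2 - 12*sqrt(2)*d + 1008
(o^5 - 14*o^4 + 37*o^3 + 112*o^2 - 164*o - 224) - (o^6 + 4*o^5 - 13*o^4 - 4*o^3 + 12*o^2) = -o^6 - 3*o^5 - o^4 + 41*o^3 + 100*o^2 - 164*o - 224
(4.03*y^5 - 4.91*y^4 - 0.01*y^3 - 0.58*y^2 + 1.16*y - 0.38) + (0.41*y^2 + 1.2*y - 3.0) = 4.03*y^5 - 4.91*y^4 - 0.01*y^3 - 0.17*y^2 + 2.36*y - 3.38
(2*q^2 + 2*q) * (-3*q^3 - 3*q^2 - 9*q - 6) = -6*q^5 - 12*q^4 - 24*q^3 - 30*q^2 - 12*q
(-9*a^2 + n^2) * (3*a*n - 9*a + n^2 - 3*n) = -27*a^3*n + 81*a^3 - 9*a^2*n^2 + 27*a^2*n + 3*a*n^3 - 9*a*n^2 + n^4 - 3*n^3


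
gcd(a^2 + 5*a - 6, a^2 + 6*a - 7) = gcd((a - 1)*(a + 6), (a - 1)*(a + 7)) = a - 1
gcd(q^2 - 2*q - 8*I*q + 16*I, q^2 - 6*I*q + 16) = q - 8*I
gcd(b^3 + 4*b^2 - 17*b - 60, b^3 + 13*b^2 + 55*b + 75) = b^2 + 8*b + 15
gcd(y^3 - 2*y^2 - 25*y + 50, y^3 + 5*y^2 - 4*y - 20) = y^2 + 3*y - 10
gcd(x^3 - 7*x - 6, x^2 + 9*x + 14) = x + 2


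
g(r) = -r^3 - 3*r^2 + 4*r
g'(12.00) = -500.00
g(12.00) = -2112.00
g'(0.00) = 4.00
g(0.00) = 0.00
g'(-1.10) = 6.97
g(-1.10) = -6.70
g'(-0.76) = 6.83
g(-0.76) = -4.33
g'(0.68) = -1.47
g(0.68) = 1.02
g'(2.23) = -24.30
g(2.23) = -17.09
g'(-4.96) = -40.04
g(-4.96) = 28.38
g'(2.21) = -23.91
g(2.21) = -16.61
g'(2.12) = -22.20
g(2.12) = -14.53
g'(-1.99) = 4.06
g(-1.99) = -11.96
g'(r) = -3*r^2 - 6*r + 4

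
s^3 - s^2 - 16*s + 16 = (s - 4)*(s - 1)*(s + 4)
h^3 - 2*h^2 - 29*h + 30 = (h - 6)*(h - 1)*(h + 5)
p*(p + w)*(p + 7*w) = p^3 + 8*p^2*w + 7*p*w^2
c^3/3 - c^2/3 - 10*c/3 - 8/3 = (c/3 + 1/3)*(c - 4)*(c + 2)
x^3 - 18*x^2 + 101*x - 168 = (x - 8)*(x - 7)*(x - 3)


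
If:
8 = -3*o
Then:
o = -8/3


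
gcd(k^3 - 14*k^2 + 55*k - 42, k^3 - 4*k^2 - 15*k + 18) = k^2 - 7*k + 6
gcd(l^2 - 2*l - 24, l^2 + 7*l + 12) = l + 4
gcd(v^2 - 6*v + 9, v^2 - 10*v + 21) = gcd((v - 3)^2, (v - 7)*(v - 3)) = v - 3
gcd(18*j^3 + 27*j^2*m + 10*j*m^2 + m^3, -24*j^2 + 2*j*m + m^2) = 6*j + m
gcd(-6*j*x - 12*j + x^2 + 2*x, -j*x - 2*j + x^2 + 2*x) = x + 2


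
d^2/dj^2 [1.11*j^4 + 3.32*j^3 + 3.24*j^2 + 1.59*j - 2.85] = 13.32*j^2 + 19.92*j + 6.48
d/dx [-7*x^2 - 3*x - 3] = -14*x - 3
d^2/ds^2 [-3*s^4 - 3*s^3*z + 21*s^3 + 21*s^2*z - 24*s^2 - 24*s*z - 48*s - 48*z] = -36*s^2 - 18*s*z + 126*s + 42*z - 48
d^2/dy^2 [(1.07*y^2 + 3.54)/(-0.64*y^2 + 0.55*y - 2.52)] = (4.44089209850063e-16*y^4 - 0.75328*y^3 + 1.654272*y^2 + 7.47648*y - 4.312932)/(0.262144*y^6 - 0.67584*y^5 + 3.677376*y^4 - 5.488615*y^3 + 14.479668*y^2 - 10.47816*y + 16.003008)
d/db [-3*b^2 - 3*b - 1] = -6*b - 3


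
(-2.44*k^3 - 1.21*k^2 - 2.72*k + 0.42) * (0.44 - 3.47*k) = 8.4668*k^4 + 3.1251*k^3 + 8.906*k^2 - 2.6542*k + 0.1848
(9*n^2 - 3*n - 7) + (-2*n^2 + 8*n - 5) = 7*n^2 + 5*n - 12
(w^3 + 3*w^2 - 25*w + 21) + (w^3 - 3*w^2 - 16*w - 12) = 2*w^3 - 41*w + 9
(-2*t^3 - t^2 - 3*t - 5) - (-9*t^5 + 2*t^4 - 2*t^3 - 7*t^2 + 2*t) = 9*t^5 - 2*t^4 + 6*t^2 - 5*t - 5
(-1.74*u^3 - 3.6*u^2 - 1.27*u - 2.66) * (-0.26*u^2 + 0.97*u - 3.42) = 0.4524*u^5 - 0.7518*u^4 + 2.789*u^3 + 11.7717*u^2 + 1.7632*u + 9.0972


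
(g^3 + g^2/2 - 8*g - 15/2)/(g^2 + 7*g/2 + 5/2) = g - 3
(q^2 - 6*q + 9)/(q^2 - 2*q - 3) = (q - 3)/(q + 1)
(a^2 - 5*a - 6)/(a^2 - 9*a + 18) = (a + 1)/(a - 3)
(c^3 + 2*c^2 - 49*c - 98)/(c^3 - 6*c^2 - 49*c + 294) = (c + 2)/(c - 6)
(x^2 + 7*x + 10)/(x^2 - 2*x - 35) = (x + 2)/(x - 7)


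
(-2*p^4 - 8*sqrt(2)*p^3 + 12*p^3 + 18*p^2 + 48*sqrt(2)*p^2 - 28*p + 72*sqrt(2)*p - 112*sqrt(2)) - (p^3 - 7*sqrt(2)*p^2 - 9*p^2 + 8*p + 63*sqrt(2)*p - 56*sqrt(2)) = -2*p^4 - 8*sqrt(2)*p^3 + 11*p^3 + 27*p^2 + 55*sqrt(2)*p^2 - 36*p + 9*sqrt(2)*p - 56*sqrt(2)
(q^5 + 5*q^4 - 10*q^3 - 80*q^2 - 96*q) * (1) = q^5 + 5*q^4 - 10*q^3 - 80*q^2 - 96*q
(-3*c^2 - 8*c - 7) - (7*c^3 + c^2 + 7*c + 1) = -7*c^3 - 4*c^2 - 15*c - 8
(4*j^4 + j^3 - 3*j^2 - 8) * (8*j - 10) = 32*j^5 - 32*j^4 - 34*j^3 + 30*j^2 - 64*j + 80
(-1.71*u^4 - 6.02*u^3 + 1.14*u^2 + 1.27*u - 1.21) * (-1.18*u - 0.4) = 2.0178*u^5 + 7.7876*u^4 + 1.0628*u^3 - 1.9546*u^2 + 0.9198*u + 0.484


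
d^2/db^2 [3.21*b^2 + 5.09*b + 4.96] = 6.42000000000000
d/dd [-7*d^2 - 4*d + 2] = -14*d - 4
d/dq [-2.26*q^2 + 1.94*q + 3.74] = 1.94 - 4.52*q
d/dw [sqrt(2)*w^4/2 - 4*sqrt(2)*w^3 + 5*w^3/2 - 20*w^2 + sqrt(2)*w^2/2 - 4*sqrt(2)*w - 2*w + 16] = 2*sqrt(2)*w^3 - 12*sqrt(2)*w^2 + 15*w^2/2 - 40*w + sqrt(2)*w - 4*sqrt(2) - 2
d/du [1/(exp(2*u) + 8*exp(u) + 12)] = 2*(-exp(u) - 4)*exp(u)/(exp(2*u) + 8*exp(u) + 12)^2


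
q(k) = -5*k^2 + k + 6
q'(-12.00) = 121.00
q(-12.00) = -726.00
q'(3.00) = -29.00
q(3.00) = -36.00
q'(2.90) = -28.00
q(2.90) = -33.15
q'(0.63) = -5.30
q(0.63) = 4.65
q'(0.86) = -7.60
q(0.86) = 3.16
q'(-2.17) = 22.70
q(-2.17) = -19.71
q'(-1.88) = 19.80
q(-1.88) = -13.55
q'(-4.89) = 49.90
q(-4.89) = -118.45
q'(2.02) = -19.20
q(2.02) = -12.38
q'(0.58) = -4.80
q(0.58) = 4.90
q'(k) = 1 - 10*k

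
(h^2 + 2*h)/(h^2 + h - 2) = h/(h - 1)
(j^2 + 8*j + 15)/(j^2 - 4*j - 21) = (j + 5)/(j - 7)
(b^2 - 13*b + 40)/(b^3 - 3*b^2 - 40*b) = (b - 5)/(b*(b + 5))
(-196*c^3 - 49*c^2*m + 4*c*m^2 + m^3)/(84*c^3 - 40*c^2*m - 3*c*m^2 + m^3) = (-28*c^2 - 11*c*m - m^2)/(12*c^2 - 4*c*m - m^2)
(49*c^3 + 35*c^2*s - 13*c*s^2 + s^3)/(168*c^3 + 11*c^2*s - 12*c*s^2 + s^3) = (-7*c^2 - 6*c*s + s^2)/(-24*c^2 - 5*c*s + s^2)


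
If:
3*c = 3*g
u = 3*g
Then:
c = u/3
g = u/3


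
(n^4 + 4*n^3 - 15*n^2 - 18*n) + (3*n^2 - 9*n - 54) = n^4 + 4*n^3 - 12*n^2 - 27*n - 54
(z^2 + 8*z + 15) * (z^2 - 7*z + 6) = z^4 + z^3 - 35*z^2 - 57*z + 90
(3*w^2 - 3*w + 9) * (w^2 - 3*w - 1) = 3*w^4 - 12*w^3 + 15*w^2 - 24*w - 9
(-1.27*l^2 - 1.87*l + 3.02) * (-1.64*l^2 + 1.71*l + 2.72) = 2.0828*l^4 + 0.8951*l^3 - 11.6049*l^2 + 0.0777999999999999*l + 8.2144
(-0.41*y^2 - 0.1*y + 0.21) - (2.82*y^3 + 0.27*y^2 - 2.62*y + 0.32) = -2.82*y^3 - 0.68*y^2 + 2.52*y - 0.11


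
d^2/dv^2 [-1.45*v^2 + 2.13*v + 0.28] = -2.90000000000000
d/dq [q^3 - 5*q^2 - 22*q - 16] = 3*q^2 - 10*q - 22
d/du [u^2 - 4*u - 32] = 2*u - 4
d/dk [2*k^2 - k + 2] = 4*k - 1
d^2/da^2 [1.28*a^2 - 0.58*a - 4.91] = 2.56000000000000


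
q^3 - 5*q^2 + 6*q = q*(q - 3)*(q - 2)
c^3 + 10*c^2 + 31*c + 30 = (c + 2)*(c + 3)*(c + 5)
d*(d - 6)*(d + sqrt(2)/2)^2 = d^4 - 6*d^3 + sqrt(2)*d^3 - 6*sqrt(2)*d^2 + d^2/2 - 3*d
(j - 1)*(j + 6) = j^2 + 5*j - 6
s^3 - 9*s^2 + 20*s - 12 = (s - 6)*(s - 2)*(s - 1)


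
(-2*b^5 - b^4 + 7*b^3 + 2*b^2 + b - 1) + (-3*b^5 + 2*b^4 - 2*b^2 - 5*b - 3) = -5*b^5 + b^4 + 7*b^3 - 4*b - 4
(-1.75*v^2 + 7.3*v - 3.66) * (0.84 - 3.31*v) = 5.7925*v^3 - 25.633*v^2 + 18.2466*v - 3.0744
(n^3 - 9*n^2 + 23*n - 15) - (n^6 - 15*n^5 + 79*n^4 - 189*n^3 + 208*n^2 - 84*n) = -n^6 + 15*n^5 - 79*n^4 + 190*n^3 - 217*n^2 + 107*n - 15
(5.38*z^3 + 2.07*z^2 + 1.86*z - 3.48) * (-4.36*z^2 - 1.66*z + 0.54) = -23.4568*z^5 - 17.956*z^4 - 8.6406*z^3 + 13.203*z^2 + 6.7812*z - 1.8792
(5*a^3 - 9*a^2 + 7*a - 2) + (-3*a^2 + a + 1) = 5*a^3 - 12*a^2 + 8*a - 1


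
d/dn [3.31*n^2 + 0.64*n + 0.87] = 6.62*n + 0.64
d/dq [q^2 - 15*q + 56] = 2*q - 15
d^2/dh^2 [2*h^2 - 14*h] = 4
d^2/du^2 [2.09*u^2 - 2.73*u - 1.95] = 4.18000000000000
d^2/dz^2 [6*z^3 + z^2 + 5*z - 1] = 36*z + 2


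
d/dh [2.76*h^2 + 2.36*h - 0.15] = 5.52*h + 2.36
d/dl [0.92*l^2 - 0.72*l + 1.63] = 1.84*l - 0.72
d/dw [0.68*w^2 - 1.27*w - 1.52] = 1.36*w - 1.27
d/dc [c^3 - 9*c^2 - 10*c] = 3*c^2 - 18*c - 10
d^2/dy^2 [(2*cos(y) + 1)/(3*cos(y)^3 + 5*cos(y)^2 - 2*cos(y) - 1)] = 64*(-762*(1 - cos(y)^2)^2 + 288*sin(y)^6 - 72*cos(y)^7 + 117*cos(y)^6 - 155*cos(y)^5 + 307*cos(y)^3 - 494*cos(y)^2 + 18*cos(y) + 484)/(20*cos(y)^2 + cos(y) + 3*cos(3*y) - 4)^3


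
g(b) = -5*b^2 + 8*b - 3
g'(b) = 8 - 10*b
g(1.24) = -0.77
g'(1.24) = -4.40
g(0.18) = -1.72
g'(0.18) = 6.20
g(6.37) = -154.92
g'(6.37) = -55.70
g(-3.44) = -89.69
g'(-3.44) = 42.40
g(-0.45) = -7.61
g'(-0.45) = 12.50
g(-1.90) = -36.25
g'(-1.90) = 27.00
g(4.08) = -53.59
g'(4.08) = -32.80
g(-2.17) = -43.90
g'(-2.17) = 29.70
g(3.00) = -24.00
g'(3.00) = -22.00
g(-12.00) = -819.00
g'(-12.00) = 128.00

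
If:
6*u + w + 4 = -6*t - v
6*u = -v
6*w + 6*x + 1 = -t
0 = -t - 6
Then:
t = -6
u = -v/6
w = 32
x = -187/6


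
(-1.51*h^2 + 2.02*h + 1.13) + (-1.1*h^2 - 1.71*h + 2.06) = -2.61*h^2 + 0.31*h + 3.19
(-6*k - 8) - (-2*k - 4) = -4*k - 4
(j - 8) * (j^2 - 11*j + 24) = j^3 - 19*j^2 + 112*j - 192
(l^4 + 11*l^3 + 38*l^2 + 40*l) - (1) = l^4 + 11*l^3 + 38*l^2 + 40*l - 1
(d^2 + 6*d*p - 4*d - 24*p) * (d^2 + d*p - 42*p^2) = d^4 + 7*d^3*p - 4*d^3 - 36*d^2*p^2 - 28*d^2*p - 252*d*p^3 + 144*d*p^2 + 1008*p^3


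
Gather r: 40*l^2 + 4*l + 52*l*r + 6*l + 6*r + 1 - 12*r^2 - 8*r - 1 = 40*l^2 + 10*l - 12*r^2 + r*(52*l - 2)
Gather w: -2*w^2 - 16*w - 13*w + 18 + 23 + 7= -2*w^2 - 29*w + 48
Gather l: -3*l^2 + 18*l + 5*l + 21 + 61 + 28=-3*l^2 + 23*l + 110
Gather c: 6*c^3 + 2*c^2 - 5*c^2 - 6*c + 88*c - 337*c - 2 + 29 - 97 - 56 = 6*c^3 - 3*c^2 - 255*c - 126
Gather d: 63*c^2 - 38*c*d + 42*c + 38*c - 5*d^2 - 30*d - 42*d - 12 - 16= 63*c^2 + 80*c - 5*d^2 + d*(-38*c - 72) - 28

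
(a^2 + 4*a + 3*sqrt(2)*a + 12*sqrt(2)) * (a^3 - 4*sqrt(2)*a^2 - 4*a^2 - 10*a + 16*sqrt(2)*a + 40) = a^5 - sqrt(2)*a^4 - 50*a^3 - 14*sqrt(2)*a^2 + 544*a + 480*sqrt(2)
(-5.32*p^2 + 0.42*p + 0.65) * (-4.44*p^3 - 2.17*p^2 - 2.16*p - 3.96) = 23.6208*p^5 + 9.6796*p^4 + 7.6938*p^3 + 18.7495*p^2 - 3.0672*p - 2.574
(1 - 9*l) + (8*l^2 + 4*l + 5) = 8*l^2 - 5*l + 6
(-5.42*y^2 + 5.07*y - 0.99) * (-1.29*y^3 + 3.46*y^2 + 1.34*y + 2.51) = 6.9918*y^5 - 25.2935*y^4 + 11.5565*y^3 - 10.2358*y^2 + 11.3991*y - 2.4849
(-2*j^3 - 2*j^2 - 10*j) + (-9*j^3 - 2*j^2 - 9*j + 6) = -11*j^3 - 4*j^2 - 19*j + 6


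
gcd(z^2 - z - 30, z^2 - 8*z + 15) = 1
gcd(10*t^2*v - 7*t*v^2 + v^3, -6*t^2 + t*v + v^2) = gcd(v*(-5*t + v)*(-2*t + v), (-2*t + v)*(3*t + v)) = 2*t - v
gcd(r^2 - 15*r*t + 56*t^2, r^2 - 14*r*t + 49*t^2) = r - 7*t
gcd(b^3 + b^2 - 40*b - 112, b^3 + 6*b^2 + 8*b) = b + 4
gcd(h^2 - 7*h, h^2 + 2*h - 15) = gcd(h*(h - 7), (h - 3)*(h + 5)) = 1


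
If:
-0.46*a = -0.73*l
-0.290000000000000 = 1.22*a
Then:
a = -0.24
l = -0.15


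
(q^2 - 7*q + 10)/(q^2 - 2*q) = (q - 5)/q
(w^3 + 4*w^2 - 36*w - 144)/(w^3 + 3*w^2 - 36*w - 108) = (w + 4)/(w + 3)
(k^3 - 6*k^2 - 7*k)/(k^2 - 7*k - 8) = k*(k - 7)/(k - 8)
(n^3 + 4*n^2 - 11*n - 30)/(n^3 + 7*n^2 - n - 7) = (n^3 + 4*n^2 - 11*n - 30)/(n^3 + 7*n^2 - n - 7)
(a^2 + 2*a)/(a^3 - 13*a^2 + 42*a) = (a + 2)/(a^2 - 13*a + 42)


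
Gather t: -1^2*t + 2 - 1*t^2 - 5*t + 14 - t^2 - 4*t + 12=-2*t^2 - 10*t + 28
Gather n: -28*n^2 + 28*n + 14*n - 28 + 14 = -28*n^2 + 42*n - 14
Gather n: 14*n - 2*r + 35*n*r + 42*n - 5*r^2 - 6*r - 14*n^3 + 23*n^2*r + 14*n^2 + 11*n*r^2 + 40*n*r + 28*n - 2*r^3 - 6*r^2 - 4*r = -14*n^3 + n^2*(23*r + 14) + n*(11*r^2 + 75*r + 84) - 2*r^3 - 11*r^2 - 12*r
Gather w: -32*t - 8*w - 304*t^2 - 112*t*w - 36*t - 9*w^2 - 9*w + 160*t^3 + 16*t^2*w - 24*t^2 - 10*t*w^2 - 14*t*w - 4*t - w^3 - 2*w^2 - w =160*t^3 - 328*t^2 - 72*t - w^3 + w^2*(-10*t - 11) + w*(16*t^2 - 126*t - 18)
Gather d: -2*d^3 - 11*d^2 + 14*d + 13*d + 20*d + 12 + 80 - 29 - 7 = -2*d^3 - 11*d^2 + 47*d + 56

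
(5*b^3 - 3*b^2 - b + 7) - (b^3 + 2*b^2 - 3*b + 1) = 4*b^3 - 5*b^2 + 2*b + 6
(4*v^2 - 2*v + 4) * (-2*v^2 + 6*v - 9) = -8*v^4 + 28*v^3 - 56*v^2 + 42*v - 36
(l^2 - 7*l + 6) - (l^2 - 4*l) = 6 - 3*l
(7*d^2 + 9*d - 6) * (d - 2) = 7*d^3 - 5*d^2 - 24*d + 12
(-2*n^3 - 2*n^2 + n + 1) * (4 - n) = 2*n^4 - 6*n^3 - 9*n^2 + 3*n + 4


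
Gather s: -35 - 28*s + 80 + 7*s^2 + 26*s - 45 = 7*s^2 - 2*s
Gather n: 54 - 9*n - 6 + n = 48 - 8*n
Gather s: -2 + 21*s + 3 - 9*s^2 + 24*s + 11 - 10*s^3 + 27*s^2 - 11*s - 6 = -10*s^3 + 18*s^2 + 34*s + 6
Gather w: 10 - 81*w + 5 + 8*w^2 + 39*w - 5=8*w^2 - 42*w + 10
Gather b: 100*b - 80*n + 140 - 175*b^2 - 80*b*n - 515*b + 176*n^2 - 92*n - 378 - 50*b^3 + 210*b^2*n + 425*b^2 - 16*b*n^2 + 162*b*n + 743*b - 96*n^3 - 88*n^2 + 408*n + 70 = -50*b^3 + b^2*(210*n + 250) + b*(-16*n^2 + 82*n + 328) - 96*n^3 + 88*n^2 + 236*n - 168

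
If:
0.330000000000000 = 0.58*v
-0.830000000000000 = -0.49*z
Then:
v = 0.57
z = 1.69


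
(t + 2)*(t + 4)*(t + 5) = t^3 + 11*t^2 + 38*t + 40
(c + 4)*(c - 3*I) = c^2 + 4*c - 3*I*c - 12*I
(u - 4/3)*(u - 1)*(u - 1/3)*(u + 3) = u^4 + u^3/3 - 53*u^2/9 + 53*u/9 - 4/3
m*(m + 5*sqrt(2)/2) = m^2 + 5*sqrt(2)*m/2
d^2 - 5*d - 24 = (d - 8)*(d + 3)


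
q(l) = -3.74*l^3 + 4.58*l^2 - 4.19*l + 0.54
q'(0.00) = -4.19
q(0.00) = 0.54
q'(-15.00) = -2666.09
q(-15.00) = 13716.39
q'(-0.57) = -13.06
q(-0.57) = 5.11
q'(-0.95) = -23.02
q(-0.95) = 11.86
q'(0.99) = -6.12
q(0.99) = -2.75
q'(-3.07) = -138.06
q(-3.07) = 164.78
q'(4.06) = -151.95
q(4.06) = -191.27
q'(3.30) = -96.15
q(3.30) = -97.82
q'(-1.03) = -25.53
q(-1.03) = 13.80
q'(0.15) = -3.07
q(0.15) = 0.00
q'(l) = -11.22*l^2 + 9.16*l - 4.19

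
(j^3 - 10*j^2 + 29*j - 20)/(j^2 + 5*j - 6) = (j^2 - 9*j + 20)/(j + 6)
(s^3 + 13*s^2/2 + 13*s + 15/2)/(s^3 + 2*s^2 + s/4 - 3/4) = 2*(2*s^2 + 11*s + 15)/(4*s^2 + 4*s - 3)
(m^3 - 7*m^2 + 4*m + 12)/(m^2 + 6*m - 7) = (m^3 - 7*m^2 + 4*m + 12)/(m^2 + 6*m - 7)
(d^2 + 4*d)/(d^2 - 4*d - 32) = d/(d - 8)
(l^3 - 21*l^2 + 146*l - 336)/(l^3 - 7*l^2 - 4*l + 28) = (l^2 - 14*l + 48)/(l^2 - 4)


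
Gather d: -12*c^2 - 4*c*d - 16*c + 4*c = -12*c^2 - 4*c*d - 12*c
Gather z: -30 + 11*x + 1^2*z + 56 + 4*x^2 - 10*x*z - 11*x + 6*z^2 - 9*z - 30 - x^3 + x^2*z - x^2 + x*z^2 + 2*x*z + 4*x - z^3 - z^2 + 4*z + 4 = -x^3 + 3*x^2 + 4*x - z^3 + z^2*(x + 5) + z*(x^2 - 8*x - 4)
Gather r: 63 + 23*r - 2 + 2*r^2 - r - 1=2*r^2 + 22*r + 60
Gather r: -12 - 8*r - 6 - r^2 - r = -r^2 - 9*r - 18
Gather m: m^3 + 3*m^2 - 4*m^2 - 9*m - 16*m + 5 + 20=m^3 - m^2 - 25*m + 25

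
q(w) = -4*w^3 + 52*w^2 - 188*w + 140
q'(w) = -12*w^2 + 104*w - 188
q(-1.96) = 738.36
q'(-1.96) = -437.94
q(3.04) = -63.33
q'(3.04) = 17.26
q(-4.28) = 2210.81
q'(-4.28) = -852.94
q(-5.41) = 3312.38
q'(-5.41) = -1101.86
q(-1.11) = 418.22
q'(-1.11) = -318.23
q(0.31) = 86.60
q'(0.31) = -156.91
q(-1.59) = 586.46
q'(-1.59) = -383.70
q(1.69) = -48.51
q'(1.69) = -46.51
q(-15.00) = 28160.00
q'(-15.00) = -4448.00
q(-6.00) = 4004.00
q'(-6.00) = -1244.00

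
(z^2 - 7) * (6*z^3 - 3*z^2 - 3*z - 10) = 6*z^5 - 3*z^4 - 45*z^3 + 11*z^2 + 21*z + 70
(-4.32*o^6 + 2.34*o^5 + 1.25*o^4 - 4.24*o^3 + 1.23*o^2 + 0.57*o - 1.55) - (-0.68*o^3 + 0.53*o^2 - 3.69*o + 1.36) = -4.32*o^6 + 2.34*o^5 + 1.25*o^4 - 3.56*o^3 + 0.7*o^2 + 4.26*o - 2.91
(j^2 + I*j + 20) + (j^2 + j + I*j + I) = 2*j^2 + j + 2*I*j + 20 + I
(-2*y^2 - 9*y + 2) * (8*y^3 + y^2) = -16*y^5 - 74*y^4 + 7*y^3 + 2*y^2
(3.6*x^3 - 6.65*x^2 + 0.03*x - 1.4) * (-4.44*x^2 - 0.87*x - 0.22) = -15.984*x^5 + 26.394*x^4 + 4.8603*x^3 + 7.6529*x^2 + 1.2114*x + 0.308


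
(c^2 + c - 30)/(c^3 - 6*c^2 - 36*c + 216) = (c - 5)/(c^2 - 12*c + 36)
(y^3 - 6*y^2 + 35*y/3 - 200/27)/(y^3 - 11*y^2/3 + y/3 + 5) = (9*y^2 - 39*y + 40)/(9*(y^2 - 2*y - 3))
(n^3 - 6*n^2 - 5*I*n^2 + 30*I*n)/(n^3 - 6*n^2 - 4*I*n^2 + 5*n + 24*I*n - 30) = n/(n + I)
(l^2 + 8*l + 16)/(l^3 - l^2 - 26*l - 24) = (l + 4)/(l^2 - 5*l - 6)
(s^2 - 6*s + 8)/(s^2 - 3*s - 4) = (s - 2)/(s + 1)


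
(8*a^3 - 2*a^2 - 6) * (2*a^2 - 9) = 16*a^5 - 4*a^4 - 72*a^3 + 6*a^2 + 54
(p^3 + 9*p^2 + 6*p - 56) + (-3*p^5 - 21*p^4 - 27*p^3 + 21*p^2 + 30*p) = -3*p^5 - 21*p^4 - 26*p^3 + 30*p^2 + 36*p - 56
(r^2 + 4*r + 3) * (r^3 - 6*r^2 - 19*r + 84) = r^5 - 2*r^4 - 40*r^3 - 10*r^2 + 279*r + 252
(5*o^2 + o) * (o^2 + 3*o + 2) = 5*o^4 + 16*o^3 + 13*o^2 + 2*o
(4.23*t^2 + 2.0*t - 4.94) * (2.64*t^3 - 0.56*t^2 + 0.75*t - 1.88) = 11.1672*t^5 + 2.9112*t^4 - 10.9891*t^3 - 3.686*t^2 - 7.465*t + 9.2872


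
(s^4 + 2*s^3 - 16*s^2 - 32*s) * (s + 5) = s^5 + 7*s^4 - 6*s^3 - 112*s^2 - 160*s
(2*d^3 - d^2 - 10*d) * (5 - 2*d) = -4*d^4 + 12*d^3 + 15*d^2 - 50*d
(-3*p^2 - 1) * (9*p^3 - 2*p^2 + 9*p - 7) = -27*p^5 + 6*p^4 - 36*p^3 + 23*p^2 - 9*p + 7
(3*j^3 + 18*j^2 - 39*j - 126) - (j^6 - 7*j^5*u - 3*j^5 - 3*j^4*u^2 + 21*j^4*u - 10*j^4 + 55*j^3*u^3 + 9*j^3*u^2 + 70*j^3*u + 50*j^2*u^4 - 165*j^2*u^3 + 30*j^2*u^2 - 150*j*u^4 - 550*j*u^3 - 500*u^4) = -j^6 + 7*j^5*u + 3*j^5 + 3*j^4*u^2 - 21*j^4*u + 10*j^4 - 55*j^3*u^3 - 9*j^3*u^2 - 70*j^3*u + 3*j^3 - 50*j^2*u^4 + 165*j^2*u^3 - 30*j^2*u^2 + 18*j^2 + 150*j*u^4 + 550*j*u^3 - 39*j + 500*u^4 - 126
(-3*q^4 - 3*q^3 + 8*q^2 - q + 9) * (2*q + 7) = -6*q^5 - 27*q^4 - 5*q^3 + 54*q^2 + 11*q + 63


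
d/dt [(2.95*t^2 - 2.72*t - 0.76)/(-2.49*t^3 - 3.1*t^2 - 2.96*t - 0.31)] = (7.3455*t^4 - 13.5456*t^3 - 22.8412*t^2 - 6.541*t - 1.4064)/(6.2001*t^6 + 15.438*t^5 + 24.3508*t^4 + 19.8958*t^3 + 10.6836*t^2 + 1.8352*t + 0.0961)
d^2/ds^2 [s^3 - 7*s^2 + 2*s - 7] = 6*s - 14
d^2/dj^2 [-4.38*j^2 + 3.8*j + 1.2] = -8.76000000000000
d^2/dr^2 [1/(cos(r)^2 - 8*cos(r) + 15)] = 2*(-2*sin(r)^4 + 3*sin(r)^2 - 75*cos(r) + 3*cos(3*r) + 48)/((cos(r) - 5)^3*(cos(r) - 3)^3)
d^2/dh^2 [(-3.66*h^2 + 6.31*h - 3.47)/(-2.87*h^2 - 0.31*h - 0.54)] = (-110.462282*h^3 + 137.45865*h^2 + 77.198982*h - 5.841578)/(23.639903*h^6 + 7.660317*h^5 + 14.171199*h^4 + 2.912419*h^3 + 2.666358*h^2 + 0.271188*h + 0.157464)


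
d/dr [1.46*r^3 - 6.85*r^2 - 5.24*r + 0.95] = 4.38*r^2 - 13.7*r - 5.24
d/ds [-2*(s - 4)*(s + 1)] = 6 - 4*s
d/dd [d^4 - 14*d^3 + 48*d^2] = 2*d*(2*d^2 - 21*d + 48)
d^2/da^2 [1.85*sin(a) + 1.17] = -1.85*sin(a)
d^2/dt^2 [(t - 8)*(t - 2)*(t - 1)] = 6*t - 22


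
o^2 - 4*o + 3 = (o - 3)*(o - 1)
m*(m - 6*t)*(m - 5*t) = m^3 - 11*m^2*t + 30*m*t^2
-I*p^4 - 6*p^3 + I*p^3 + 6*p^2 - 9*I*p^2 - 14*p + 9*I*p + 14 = (p - 7*I)*(p - I)*(p + 2*I)*(-I*p + I)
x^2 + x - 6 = (x - 2)*(x + 3)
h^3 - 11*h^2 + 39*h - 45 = (h - 5)*(h - 3)^2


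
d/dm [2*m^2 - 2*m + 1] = 4*m - 2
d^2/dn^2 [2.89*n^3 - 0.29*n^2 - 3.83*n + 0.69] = 17.34*n - 0.58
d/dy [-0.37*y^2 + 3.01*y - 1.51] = 3.01 - 0.74*y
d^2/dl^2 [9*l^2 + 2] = 18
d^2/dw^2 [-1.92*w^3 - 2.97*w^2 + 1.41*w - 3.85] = -11.52*w - 5.94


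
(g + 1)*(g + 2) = g^2 + 3*g + 2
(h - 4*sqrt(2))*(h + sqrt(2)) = h^2 - 3*sqrt(2)*h - 8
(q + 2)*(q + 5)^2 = q^3 + 12*q^2 + 45*q + 50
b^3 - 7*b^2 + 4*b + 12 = (b - 6)*(b - 2)*(b + 1)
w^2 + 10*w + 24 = (w + 4)*(w + 6)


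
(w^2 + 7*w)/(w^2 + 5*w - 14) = w/(w - 2)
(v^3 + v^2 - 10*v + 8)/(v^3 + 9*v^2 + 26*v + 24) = (v^2 - 3*v + 2)/(v^2 + 5*v + 6)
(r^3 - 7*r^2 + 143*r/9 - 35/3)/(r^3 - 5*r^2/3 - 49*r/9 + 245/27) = 3*(r - 3)/(3*r + 7)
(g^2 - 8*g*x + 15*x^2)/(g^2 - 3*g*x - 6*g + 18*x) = (g - 5*x)/(g - 6)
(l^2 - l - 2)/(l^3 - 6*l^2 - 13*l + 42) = (l + 1)/(l^2 - 4*l - 21)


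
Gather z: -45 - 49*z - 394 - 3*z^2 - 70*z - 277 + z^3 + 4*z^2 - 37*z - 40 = z^3 + z^2 - 156*z - 756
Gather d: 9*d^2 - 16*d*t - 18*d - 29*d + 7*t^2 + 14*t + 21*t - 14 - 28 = 9*d^2 + d*(-16*t - 47) + 7*t^2 + 35*t - 42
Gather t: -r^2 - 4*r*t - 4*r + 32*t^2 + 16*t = -r^2 - 4*r + 32*t^2 + t*(16 - 4*r)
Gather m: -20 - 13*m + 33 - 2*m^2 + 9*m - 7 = -2*m^2 - 4*m + 6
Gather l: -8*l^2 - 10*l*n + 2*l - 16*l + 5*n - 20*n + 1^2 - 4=-8*l^2 + l*(-10*n - 14) - 15*n - 3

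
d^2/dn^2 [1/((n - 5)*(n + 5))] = 2*(3*n^2 + 25)/(n^6 - 75*n^4 + 1875*n^2 - 15625)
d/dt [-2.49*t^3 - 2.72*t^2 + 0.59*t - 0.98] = -7.47*t^2 - 5.44*t + 0.59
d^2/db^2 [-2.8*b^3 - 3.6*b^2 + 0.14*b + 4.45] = -16.8*b - 7.2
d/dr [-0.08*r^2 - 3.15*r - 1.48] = -0.16*r - 3.15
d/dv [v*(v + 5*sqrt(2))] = 2*v + 5*sqrt(2)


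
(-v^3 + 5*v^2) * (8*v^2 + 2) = -8*v^5 + 40*v^4 - 2*v^3 + 10*v^2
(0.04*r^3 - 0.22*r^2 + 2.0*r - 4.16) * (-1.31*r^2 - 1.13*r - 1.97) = -0.0524*r^5 + 0.243*r^4 - 2.4502*r^3 + 3.623*r^2 + 0.7608*r + 8.1952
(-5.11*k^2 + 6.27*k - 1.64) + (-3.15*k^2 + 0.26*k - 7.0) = -8.26*k^2 + 6.53*k - 8.64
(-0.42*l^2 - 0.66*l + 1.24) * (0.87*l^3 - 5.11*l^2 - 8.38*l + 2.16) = -0.3654*l^5 + 1.572*l^4 + 7.971*l^3 - 1.7128*l^2 - 11.8168*l + 2.6784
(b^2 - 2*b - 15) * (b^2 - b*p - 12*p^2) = b^4 - b^3*p - 2*b^3 - 12*b^2*p^2 + 2*b^2*p - 15*b^2 + 24*b*p^2 + 15*b*p + 180*p^2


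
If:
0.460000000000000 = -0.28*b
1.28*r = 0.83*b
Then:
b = -1.64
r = -1.07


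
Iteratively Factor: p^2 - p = (p - 1)*(p)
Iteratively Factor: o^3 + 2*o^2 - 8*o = (o - 2)*(o^2 + 4*o) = (o - 2)*(o + 4)*(o)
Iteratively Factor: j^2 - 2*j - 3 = (j + 1)*(j - 3)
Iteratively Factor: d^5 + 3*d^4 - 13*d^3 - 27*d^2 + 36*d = (d)*(d^4 + 3*d^3 - 13*d^2 - 27*d + 36) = d*(d - 1)*(d^3 + 4*d^2 - 9*d - 36) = d*(d - 3)*(d - 1)*(d^2 + 7*d + 12) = d*(d - 3)*(d - 1)*(d + 4)*(d + 3)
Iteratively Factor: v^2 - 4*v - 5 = (v + 1)*(v - 5)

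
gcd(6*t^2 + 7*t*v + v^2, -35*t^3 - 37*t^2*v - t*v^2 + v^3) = t + v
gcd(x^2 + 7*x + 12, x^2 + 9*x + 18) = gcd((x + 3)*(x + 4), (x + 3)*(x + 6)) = x + 3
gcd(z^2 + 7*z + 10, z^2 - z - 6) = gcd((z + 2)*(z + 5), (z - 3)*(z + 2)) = z + 2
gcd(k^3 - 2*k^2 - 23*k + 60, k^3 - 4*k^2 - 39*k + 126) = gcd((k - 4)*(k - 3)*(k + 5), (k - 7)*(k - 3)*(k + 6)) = k - 3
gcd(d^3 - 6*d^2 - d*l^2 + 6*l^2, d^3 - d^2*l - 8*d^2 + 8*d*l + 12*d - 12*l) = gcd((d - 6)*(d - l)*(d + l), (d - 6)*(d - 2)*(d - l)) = d^2 - d*l - 6*d + 6*l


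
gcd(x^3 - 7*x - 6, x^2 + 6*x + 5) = x + 1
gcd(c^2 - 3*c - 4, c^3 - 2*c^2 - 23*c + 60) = c - 4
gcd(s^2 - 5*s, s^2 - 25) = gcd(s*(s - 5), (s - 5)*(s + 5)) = s - 5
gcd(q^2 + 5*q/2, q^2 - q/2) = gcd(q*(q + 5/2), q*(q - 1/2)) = q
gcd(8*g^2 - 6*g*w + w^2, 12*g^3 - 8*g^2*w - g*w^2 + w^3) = -2*g + w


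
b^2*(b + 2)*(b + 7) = b^4 + 9*b^3 + 14*b^2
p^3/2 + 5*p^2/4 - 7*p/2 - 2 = (p/2 + 1/4)*(p - 2)*(p + 4)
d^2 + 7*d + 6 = (d + 1)*(d + 6)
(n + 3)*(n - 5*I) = n^2 + 3*n - 5*I*n - 15*I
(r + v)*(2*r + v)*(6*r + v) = 12*r^3 + 20*r^2*v + 9*r*v^2 + v^3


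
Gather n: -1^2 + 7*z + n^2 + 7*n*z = n^2 + 7*n*z + 7*z - 1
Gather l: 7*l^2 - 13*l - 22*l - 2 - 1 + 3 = 7*l^2 - 35*l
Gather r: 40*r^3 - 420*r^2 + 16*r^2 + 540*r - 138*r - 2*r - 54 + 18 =40*r^3 - 404*r^2 + 400*r - 36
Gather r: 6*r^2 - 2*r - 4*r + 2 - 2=6*r^2 - 6*r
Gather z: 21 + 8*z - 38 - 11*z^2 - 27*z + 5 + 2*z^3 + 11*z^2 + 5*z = 2*z^3 - 14*z - 12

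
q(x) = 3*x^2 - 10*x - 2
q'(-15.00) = -100.00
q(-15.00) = 823.00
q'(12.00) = 62.00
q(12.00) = 310.00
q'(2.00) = 2.00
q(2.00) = -10.00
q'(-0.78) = -14.68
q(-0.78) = 7.63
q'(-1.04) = -16.24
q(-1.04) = 11.64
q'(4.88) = 19.28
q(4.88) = 20.64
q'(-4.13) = -34.78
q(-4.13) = 90.47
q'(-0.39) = -12.34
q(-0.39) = 2.36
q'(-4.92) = -39.52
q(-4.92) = 119.82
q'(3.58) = 11.48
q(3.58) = 0.65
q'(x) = 6*x - 10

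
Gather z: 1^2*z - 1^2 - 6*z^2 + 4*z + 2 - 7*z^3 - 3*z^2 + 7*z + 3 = -7*z^3 - 9*z^2 + 12*z + 4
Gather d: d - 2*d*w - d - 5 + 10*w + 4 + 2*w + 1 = -2*d*w + 12*w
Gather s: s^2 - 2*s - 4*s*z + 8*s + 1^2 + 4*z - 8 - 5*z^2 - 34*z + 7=s^2 + s*(6 - 4*z) - 5*z^2 - 30*z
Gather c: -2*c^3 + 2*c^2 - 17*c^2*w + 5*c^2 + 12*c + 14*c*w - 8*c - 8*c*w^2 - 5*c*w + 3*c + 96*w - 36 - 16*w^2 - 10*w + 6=-2*c^3 + c^2*(7 - 17*w) + c*(-8*w^2 + 9*w + 7) - 16*w^2 + 86*w - 30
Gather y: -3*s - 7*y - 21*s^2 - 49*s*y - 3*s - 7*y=-21*s^2 - 6*s + y*(-49*s - 14)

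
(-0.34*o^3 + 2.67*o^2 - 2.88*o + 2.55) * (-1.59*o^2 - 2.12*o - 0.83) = 0.5406*o^5 - 3.5245*o^4 - 0.798999999999999*o^3 - 0.165*o^2 - 3.0156*o - 2.1165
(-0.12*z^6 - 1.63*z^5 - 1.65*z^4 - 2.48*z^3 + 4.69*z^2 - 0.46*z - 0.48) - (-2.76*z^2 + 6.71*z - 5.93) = -0.12*z^6 - 1.63*z^5 - 1.65*z^4 - 2.48*z^3 + 7.45*z^2 - 7.17*z + 5.45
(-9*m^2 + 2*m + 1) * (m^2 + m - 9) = -9*m^4 - 7*m^3 + 84*m^2 - 17*m - 9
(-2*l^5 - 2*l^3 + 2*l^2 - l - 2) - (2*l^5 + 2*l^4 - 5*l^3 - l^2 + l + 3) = -4*l^5 - 2*l^4 + 3*l^3 + 3*l^2 - 2*l - 5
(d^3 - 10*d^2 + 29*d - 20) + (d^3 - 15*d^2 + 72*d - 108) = 2*d^3 - 25*d^2 + 101*d - 128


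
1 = 1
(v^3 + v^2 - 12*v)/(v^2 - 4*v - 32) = v*(v - 3)/(v - 8)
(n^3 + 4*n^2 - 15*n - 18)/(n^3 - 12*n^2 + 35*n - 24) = (n^2 + 7*n + 6)/(n^2 - 9*n + 8)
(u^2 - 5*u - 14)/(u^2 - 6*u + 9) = (u^2 - 5*u - 14)/(u^2 - 6*u + 9)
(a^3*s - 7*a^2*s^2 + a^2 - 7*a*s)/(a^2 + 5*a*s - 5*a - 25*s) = a*(a^2*s - 7*a*s^2 + a - 7*s)/(a^2 + 5*a*s - 5*a - 25*s)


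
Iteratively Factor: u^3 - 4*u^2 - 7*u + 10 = (u - 1)*(u^2 - 3*u - 10) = (u - 1)*(u + 2)*(u - 5)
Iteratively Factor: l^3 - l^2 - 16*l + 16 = (l + 4)*(l^2 - 5*l + 4) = (l - 1)*(l + 4)*(l - 4)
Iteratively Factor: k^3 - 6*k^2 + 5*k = (k - 5)*(k^2 - k) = (k - 5)*(k - 1)*(k)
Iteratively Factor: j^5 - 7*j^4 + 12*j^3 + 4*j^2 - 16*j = (j - 2)*(j^4 - 5*j^3 + 2*j^2 + 8*j) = (j - 2)^2*(j^3 - 3*j^2 - 4*j) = (j - 2)^2*(j + 1)*(j^2 - 4*j) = (j - 4)*(j - 2)^2*(j + 1)*(j)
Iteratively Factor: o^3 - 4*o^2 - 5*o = (o)*(o^2 - 4*o - 5) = o*(o + 1)*(o - 5)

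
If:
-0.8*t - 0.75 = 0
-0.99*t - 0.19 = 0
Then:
No Solution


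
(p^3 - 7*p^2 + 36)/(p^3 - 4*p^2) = (p^3 - 7*p^2 + 36)/(p^2*(p - 4))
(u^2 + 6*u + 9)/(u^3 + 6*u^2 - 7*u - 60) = (u^2 + 6*u + 9)/(u^3 + 6*u^2 - 7*u - 60)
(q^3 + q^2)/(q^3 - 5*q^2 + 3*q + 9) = q^2/(q^2 - 6*q + 9)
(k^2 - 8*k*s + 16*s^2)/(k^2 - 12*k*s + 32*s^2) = (-k + 4*s)/(-k + 8*s)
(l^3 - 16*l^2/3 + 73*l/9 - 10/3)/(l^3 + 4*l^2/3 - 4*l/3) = (l^2 - 14*l/3 + 5)/(l*(l + 2))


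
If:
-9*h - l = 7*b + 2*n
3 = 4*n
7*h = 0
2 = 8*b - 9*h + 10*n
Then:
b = -11/16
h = 0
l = 53/16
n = 3/4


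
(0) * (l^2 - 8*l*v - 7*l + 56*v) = 0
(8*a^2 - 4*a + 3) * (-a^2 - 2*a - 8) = -8*a^4 - 12*a^3 - 59*a^2 + 26*a - 24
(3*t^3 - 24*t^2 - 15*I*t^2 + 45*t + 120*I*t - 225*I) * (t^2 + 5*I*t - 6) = 3*t^5 - 24*t^4 + 102*t^3 - 456*t^2 + 90*I*t^2 + 855*t - 720*I*t + 1350*I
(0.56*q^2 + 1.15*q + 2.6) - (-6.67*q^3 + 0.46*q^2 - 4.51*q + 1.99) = 6.67*q^3 + 0.1*q^2 + 5.66*q + 0.61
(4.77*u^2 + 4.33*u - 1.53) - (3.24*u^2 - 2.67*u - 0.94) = 1.53*u^2 + 7.0*u - 0.59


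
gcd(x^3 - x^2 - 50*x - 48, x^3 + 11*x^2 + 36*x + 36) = x + 6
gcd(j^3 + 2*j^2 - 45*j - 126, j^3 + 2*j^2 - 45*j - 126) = j^3 + 2*j^2 - 45*j - 126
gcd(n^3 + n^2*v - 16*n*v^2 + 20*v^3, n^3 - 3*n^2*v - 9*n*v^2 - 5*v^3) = 1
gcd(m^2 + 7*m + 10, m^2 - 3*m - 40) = m + 5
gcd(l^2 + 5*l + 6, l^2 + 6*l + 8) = l + 2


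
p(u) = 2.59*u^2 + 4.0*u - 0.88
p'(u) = 5.18*u + 4.0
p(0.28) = 0.44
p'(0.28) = 5.45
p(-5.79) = 62.79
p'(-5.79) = -25.99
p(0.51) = 1.83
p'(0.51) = 6.64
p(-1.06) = -2.21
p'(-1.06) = -1.49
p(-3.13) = 11.97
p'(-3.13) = -12.21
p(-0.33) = -1.92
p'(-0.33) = 2.29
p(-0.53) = -2.27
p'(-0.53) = 1.25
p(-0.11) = -1.29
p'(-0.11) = 3.43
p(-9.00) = 172.91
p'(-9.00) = -42.62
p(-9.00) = 172.91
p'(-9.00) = -42.62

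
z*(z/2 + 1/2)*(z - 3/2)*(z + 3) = z^4/2 + 5*z^3/4 - 3*z^2/2 - 9*z/4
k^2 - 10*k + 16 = (k - 8)*(k - 2)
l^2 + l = l*(l + 1)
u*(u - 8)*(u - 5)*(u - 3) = u^4 - 16*u^3 + 79*u^2 - 120*u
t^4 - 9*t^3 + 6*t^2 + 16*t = t*(t - 8)*(t - 2)*(t + 1)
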